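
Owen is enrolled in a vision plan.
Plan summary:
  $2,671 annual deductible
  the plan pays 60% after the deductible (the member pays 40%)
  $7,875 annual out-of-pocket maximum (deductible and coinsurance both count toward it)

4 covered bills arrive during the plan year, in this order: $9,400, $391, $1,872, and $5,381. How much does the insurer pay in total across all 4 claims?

$9,169

Bill 1, $9,400: deductible takes $2,671, $6,729 remains; coinsurance $6,729 × 40% = $2,691.60. Member pays $5,362.60; OOP now $5,362.60. Insurer: $9,400 − $5,362.60 = $4,037.40.
Bill 2, $391: 40% coinsurance on $391 = $156.40. Cost to member: $156.40. OOP to date $5,519. Plan pays $391 − $156.40 = $234.60.
Bill 3, $1,872: deductible already satisfied, so member's share is 40% × $1,872 = $748.80. Member owes $748.80 (running OOP $6,267.80). Insurer: $1,872 − $748.80 = $1,123.20.
Bill 4, $5,381: deductible met; 40% of $5,381 = $2,152.40. OOP would hit $8,420.20 > $7,875, so the cap limits the member to $7,875 − $6,267.80 = $1,607.20. Insurer: $5,381 − $1,607.20 = $3,773.80.
Insurer total: $4,037.40 + $234.60 + $1,123.20 + $3,773.80 = $9,169.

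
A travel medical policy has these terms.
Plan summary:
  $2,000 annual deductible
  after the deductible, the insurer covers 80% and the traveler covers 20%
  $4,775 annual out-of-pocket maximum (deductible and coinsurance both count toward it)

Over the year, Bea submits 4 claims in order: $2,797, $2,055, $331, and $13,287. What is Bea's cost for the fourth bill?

Bill 1, $2,797: $2,000 to deductible, leaving $797; 20% of $797 = $159.40. Traveler pays $2,159.40; OOP now $2,159.40.
Bill 2, $2,055: deductible met; 20% of $2,055 = $411. Traveler owes $411 (running OOP $2,570.40).
Bill 3, $331: deductible met; 20% of $331 = $66.20. Traveler owes $66.20 (running OOP $2,636.60).
Bill 4, $13,287: 20% coinsurance on $13,287 = $2,657.40. Adding that to $2,636.60 gives $5,294, past the $4,775 cap; traveler pays only $4,775 − $2,636.60 = $2,138.40.

$2,138.40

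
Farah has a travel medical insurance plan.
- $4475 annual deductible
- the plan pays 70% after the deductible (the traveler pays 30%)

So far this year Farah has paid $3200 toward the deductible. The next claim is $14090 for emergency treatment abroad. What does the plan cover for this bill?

$8970.50

$3200 of the $4475 deductible is already met, leaving $1275.
That leaves $14090 − $1275 = $12815 for coinsurance.
Coinsurance: $12815 × 30% = $3844.50.
Traveler responsibility: $1275 + $3844.50 = $5119.50.
The insurer covers the remainder: $14090 − $5119.50 = $8970.50.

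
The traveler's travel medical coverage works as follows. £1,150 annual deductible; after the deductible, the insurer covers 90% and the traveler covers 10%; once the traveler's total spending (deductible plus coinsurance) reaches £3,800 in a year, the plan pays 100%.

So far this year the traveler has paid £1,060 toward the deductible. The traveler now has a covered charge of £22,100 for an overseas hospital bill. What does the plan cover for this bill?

Deductible still to meet: £1,150 − £1,060 = £90.
After the £90 deductible portion, £22,100 − £90 = £22,010 is subject to coinsurance.
Coinsurance: £22,010 × 10% = £2,201.
So the traveler owes £90 + £2,201 = £2,291 before any cap.
Year-to-date out-of-pocket becomes £1,060 + £2,291 = £3,351, still under the £3,800 maximum, so no cap applies.
Insurer pays the balance: £22,100 − £2,291 = £19,809.

£19,809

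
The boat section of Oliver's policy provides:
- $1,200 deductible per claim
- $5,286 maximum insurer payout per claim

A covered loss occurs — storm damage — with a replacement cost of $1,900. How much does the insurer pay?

$700

After the deductible, $1,900 − $1,200 = $700 remains.
$700 is within the $5,286 limit, so the insurer pays $700.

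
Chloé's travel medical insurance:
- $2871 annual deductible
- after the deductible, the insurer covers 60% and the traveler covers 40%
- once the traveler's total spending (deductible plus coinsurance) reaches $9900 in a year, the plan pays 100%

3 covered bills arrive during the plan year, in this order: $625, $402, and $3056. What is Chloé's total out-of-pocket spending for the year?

Claim 1 ($625): entire amount goes to the deductible. Cost to traveler: $625. OOP to date $625.
Claim 2 ($402): fully absorbed by the deductible. Traveler pays $402; OOP now $1027.
Claim 3 ($3056): deductible takes $1844, $1212 remains; coinsurance $1212 × 40% = $484.80. Traveler pays $2328.80; OOP now $3355.80.
Summing the traveler's payments: $625 + $402 + $2328.80 = $3355.80.

$3355.80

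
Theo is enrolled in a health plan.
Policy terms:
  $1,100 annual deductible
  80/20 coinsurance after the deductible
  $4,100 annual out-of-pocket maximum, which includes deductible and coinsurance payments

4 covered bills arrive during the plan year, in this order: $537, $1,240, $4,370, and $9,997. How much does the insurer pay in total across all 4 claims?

Claim 1 — $537: entire amount goes to the deductible. Patient pays $537; OOP now $537. Insurer: $537 − $537 = $0.
Claim 2 — $1,240: $563 to deductible, leaving $677; coinsurance $677 × 20% = $135.40. Patient owes $698.40 (running OOP $1,235.40). Plan pays $1,240 − $698.40 = $541.60.
Claim 3 — $4,370: 20% coinsurance on $4,370 = $874. Cost to patient: $874. OOP to date $2,109.40. Insurer: $4,370 − $874 = $3,496.
Claim 4 — $9,997: deductible met; 20% of $9,997 = $1,999.40. OOP would hit $4,108.80 > $4,100, so the cap limits the patient to $4,100 − $2,109.40 = $1,990.60. Insurer: $9,997 − $1,990.60 = $8,006.40.
Insurer total: $0 + $541.60 + $3,496 + $8,006.40 = $12,044.

$12,044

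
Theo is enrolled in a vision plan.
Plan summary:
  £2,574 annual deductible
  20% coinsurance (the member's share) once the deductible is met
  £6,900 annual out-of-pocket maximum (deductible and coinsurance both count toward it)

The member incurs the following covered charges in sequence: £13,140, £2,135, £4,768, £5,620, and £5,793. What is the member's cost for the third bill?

#1 (£13,140): £2,574 finishes the deductible; £10,566 goes to coinsurance; coinsurance £10,566 × 20% = £2,113.20. Member owes £4,687.20 (running OOP £4,687.20).
#2 (£2,135): deductible met; 20% of £2,135 = £427. Cost to member: £427. OOP to date £5,114.20.
#3 (£4,768): deductible met; 20% of £4,768 = £953.60. Member owes £953.60 (running OOP £6,067.80).

£953.60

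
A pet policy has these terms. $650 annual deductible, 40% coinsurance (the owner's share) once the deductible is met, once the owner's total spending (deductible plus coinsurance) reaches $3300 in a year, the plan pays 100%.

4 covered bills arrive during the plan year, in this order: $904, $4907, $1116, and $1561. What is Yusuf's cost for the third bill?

Claim 1 ($904): $650 finishes the deductible; $254 goes to coinsurance; owner's 40% is $101.60. Owner pays $751.60; OOP now $751.60.
Claim 2 ($4907): 40% coinsurance on $4907 = $1962.80. Cost to owner: $1962.80. OOP to date $2714.40.
Claim 3 ($1116): deductible already satisfied, so owner's share is 40% × $1116 = $446.40. Cost to owner: $446.40. OOP to date $3160.80.

$446.40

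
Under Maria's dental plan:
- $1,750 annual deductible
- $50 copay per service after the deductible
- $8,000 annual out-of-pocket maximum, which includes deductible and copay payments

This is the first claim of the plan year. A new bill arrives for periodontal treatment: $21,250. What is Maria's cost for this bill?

$1,800

Deductible not yet touched, so the first $1,750 of the bill goes to the deductible.
That leaves $21,250 − $1,750 = $19,500 for the copay.
Copay on this service: $50.
That puts the patient's cost at $1,750 + $50 = $1,800 before any cap.
Cumulative spending $0 + $1,800 = $1,800 stays under the $8,000 maximum.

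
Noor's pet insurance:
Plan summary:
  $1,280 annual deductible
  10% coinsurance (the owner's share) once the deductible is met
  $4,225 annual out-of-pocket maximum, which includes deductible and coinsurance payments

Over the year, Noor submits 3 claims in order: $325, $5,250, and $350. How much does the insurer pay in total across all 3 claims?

#1 ($325): fully absorbed by the deductible. Cost to owner: $325. OOP to date $325. Insurer: $325 − $325 = $0.
#2 ($5,250): deductible takes $955, $4,295 remains; owner's 10% is $429.50. Cost to owner: $1,384.50. OOP to date $1,709.50. Insurer: $5,250 − $1,384.50 = $3,865.50.
#3 ($350): deductible met; 10% of $350 = $35. Owner owes $35 (running OOP $1,744.50). Plan pays $350 − $35 = $315.
Insurer total = bills − owner's total = $5,925 − $1,744.50 = $4,180.50.

$4,180.50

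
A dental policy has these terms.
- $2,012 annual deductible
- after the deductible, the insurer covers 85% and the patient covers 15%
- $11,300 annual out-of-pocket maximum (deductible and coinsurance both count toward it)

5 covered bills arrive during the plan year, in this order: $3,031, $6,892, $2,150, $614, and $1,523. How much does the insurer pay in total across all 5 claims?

$10,368.30

Bill 1, $3,031: $2,012 finishes the deductible; $1,019 goes to coinsurance; coinsurance $1,019 × 15% = $152.85. Patient owes $2,164.85 (running OOP $2,164.85). Plan pays $3,031 − $2,164.85 = $866.15.
Bill 2, $6,892: deductible already satisfied, so patient's share is 15% × $6,892 = $1,033.80. Cost to patient: $1,033.80. OOP to date $3,198.65. Insurer: $6,892 − $1,033.80 = $5,858.20.
Bill 3, $2,150: 15% coinsurance on $2,150 = $322.50. Patient pays $322.50; OOP now $3,521.15. Insurer: $2,150 − $322.50 = $1,827.50.
Bill 4, $614: deductible already satisfied, so patient's share is 15% × $614 = $92.10. Cost to patient: $92.10. OOP to date $3,613.25. Insurer: $614 − $92.10 = $521.90.
Bill 5, $1,523: deductible met; 15% of $1,523 = $228.45. Patient pays $228.45; OOP now $3,841.70. Insurer: $1,523 − $228.45 = $1,294.55.
Insurer total = bills − patient's total = $14,210 − $3,841.70 = $10,368.30.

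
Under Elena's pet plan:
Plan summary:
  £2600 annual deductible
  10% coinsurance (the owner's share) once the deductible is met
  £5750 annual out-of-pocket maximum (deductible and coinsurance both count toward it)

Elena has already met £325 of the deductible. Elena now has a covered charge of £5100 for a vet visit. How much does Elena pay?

£2557.50

Remaining deductible: £2600 − £325 = £2275.
After the £2275 deductible portion, £5100 − £2275 = £2825 is subject to coinsurance.
Owner's 10% share of £2825 is £282.50.
Owner responsibility before any cap: £2275 + £282.50 = £2557.50.
Cumulative spending £325 + £2557.50 = £2882.50 stays under the £5750 maximum.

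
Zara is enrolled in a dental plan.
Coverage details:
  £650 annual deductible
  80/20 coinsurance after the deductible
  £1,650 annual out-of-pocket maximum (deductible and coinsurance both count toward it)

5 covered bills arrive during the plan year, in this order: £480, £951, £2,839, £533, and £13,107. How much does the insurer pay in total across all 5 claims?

Bill 1, £480: entire amount goes to the deductible. Cost to patient: £480. OOP to date £480. Insurer: £480 − £480 = £0.
Bill 2, £951: £170 finishes the deductible; £781 goes to coinsurance; 20% of £781 = £156.20. Cost to patient: £326.20. OOP to date £806.20. Plan pays £951 − £326.20 = £624.80.
Bill 3, £2,839: 20% coinsurance on £2,839 = £567.80. Patient owes £567.80 (running OOP £1,374). Plan pays £2,839 − £567.80 = £2,271.20.
Bill 4, £533: deductible met; 20% of £533 = £106.60. Patient pays £106.60; OOP now £1,480.60. Insurer: £533 − £106.60 = £426.40.
Bill 5, £13,107: deductible already satisfied, so patient's share is 20% × £13,107 = £2,621.40. Adding that to £1,480.60 gives £4,102, past the £1,650 cap; patient pays only £1,650 − £1,480.60 = £169.40. Insurer: £13,107 − £169.40 = £12,937.60.
Insurer total = bills − patient's total = £17,910 − £1,650 = £16,260.

£16,260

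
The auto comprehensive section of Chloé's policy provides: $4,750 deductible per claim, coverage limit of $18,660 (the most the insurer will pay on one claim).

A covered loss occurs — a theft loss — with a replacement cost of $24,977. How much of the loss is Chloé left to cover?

$6,317

Subtract the deductible: $24,977 − $4,750 = $20,227.
$20,227 exceeds the $18,660 limit, so the insurer pays the limit: $18,660.
The policyholder bears the rest of the original loss: $24,977 − $18,660 = $6,317.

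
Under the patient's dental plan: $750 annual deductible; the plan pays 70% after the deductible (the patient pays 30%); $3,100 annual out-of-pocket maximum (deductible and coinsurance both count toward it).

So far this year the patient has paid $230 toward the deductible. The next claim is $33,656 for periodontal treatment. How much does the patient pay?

Deductible still to meet: $750 − $230 = $520.
The remaining $33,136 (= $33,656 − $520) moves to coinsurance.
Coinsurance: $33,136 × 30% = $9,940.80.
Patient responsibility before any cap: $520 + $9,940.80 = $10,460.80.
That would bring total out-of-pocket to $10,690.80, past the $3,100 cap. The patient is capped at $3,100 − $230 = $2,870 on this claim.

$2,870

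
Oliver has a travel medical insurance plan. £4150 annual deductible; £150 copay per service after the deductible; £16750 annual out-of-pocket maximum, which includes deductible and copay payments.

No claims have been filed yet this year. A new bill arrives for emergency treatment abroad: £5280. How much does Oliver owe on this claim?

The full £4150 deductible is still open; £4150 of this bill applies to it.
That leaves £5280 − £4150 = £1130 for the copay.
Copay on this service: £150.
So the traveler owes £4150 + £150 = £4300 before any cap.
Cumulative spending £0 + £4300 = £4300 stays under the £16750 maximum.

£4300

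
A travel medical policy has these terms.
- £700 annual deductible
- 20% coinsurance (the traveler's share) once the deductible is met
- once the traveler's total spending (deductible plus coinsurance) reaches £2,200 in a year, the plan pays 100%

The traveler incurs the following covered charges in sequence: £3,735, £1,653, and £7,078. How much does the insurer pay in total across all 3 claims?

£10,266

Bill 1, £3,735: £700 to deductible, leaving £3,035; 20% of £3,035 = £607. Traveler pays £1,307; OOP now £1,307. Insurer: £3,735 − £1,307 = £2,428.
Bill 2, £1,653: deductible met; 20% of £1,653 = £330.60. Traveler owes £330.60 (running OOP £1,637.60). Insurer: £1,653 − £330.60 = £1,322.40.
Bill 3, £7,078: deductible already satisfied, so traveler's share is 20% × £7,078 = £1,415.60. That would push OOP to £3,053.20, over the £2,200 cap, so traveler pays £2,200 − £1,637.60 = £562.40. Plan pays £7,078 − £562.40 = £6,515.60.
Insurer total: £2,428 + £1,322.40 + £6,515.60 = £10,266.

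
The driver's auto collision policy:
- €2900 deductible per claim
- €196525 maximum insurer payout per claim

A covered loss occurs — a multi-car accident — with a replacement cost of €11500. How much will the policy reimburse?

After the deductible, €11500 − €2900 = €8600 remains.
€8600 ≤ €196525, so the limit doesn't bind; insurer pays €8600.

€8600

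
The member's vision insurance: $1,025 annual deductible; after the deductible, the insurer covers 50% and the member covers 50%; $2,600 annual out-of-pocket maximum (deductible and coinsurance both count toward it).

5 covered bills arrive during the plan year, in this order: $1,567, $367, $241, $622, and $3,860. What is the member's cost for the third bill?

Claim 1 ($1,567): $1,025 finishes the deductible; $542 goes to coinsurance; 50% of $542 = $271. Cost to member: $1,296. OOP to date $1,296.
Claim 2 ($367): deductible already satisfied, so member's share is 50% × $367 = $183.50. Cost to member: $183.50. OOP to date $1,479.50.
Claim 3 ($241): deductible already satisfied, so member's share is 50% × $241 = $120.50. Cost to member: $120.50. OOP to date $1,600.

$120.50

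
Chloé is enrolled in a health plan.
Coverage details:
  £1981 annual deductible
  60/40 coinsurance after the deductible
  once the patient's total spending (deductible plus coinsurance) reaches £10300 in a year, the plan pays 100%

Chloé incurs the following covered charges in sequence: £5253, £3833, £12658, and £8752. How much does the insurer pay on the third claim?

£7594.80

Claim 1 — £5253: deductible takes £1981, £3272 remains; patient's 40% is £1308.80. Cost to patient: £3289.80. OOP to date £3289.80. Insurer: £5253 − £3289.80 = £1963.20.
Claim 2 — £3833: 40% coinsurance on £3833 = £1533.20. Cost to patient: £1533.20. OOP to date £4823. Insurer: £3833 − £1533.20 = £2299.80.
Claim 3 — £12658: 40% coinsurance on £12658 = £5063.20. Patient pays £5063.20; OOP now £9886.20. Insurer: £12658 − £5063.20 = £7594.80.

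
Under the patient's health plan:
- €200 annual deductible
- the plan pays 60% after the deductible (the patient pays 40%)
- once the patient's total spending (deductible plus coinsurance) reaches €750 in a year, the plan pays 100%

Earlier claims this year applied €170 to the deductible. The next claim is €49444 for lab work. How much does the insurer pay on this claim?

€170 of the €200 deductible is already met, leaving €30.
That leaves €49444 − €30 = €49414 for coinsurance.
Patient's 40% share of €49414 is €19765.60.
That puts the patient's cost at €30 + €19765.60 = €19795.60 before any cap.
That would bring total out-of-pocket to €19965.60, past the €750 cap. The patient is capped at €750 − €170 = €580 on this claim.
The insurer covers the remainder: €49444 − €580 = €48864.

€48864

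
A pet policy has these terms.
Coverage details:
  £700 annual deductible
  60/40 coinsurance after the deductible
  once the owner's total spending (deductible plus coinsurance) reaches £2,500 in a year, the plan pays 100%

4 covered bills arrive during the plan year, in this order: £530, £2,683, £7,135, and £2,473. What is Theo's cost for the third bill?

£794.80

Claim 1 — £530: entire amount goes to the deductible. Owner pays £530; OOP now £530.
Claim 2 — £2,683: £170 to deductible, leaving £2,513; 40% of £2,513 = £1,005.20. Owner owes £1,175.20 (running OOP £1,705.20).
Claim 3 — £7,135: deductible met; 40% of £7,135 = £2,854. Adding that to £1,705.20 gives £4,559.20, past the £2,500 cap; owner pays only £2,500 − £1,705.20 = £794.80.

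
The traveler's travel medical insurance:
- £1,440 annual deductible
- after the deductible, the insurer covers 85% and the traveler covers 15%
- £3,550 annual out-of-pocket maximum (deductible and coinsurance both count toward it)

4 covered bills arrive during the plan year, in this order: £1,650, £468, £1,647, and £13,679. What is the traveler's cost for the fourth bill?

Claim 1 (£1,650): £1,440 finishes the deductible; £210 goes to coinsurance; traveler's 15% is £31.50. Traveler owes £1,471.50 (running OOP £1,471.50).
Claim 2 (£468): deductible already satisfied, so traveler's share is 15% × £468 = £70.20. Traveler owes £70.20 (running OOP £1,541.70).
Claim 3 (£1,647): deductible already satisfied, so traveler's share is 15% × £1,647 = £247.05. Traveler pays £247.05; OOP now £1,788.75.
Claim 4 (£13,679): deductible met; 15% of £13,679 = £2,051.85. Adding that to £1,788.75 gives £3,840.60, past the £3,550 cap; traveler pays only £3,550 − £1,788.75 = £1,761.25.

£1,761.25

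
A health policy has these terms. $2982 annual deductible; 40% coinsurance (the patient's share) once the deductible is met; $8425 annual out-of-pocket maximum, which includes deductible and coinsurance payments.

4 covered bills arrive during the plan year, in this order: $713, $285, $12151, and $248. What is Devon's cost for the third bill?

Claim 1 — $713: entire amount goes to the deductible. Cost to patient: $713. OOP to date $713.
Claim 2 — $285: all of it applies to the deductible. Patient pays $285; OOP now $998.
Claim 3 — $12151: deductible takes $1984, $10167 remains; patient's 40% is $4066.80. Patient pays $6050.80; OOP now $7048.80.

$6050.80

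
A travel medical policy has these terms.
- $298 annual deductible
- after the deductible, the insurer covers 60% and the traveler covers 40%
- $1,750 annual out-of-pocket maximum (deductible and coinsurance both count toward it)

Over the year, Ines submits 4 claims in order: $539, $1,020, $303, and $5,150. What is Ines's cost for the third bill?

#1 ($539): $298 to deductible, leaving $241; traveler's 40% is $96.40. Traveler pays $394.40; OOP now $394.40.
#2 ($1,020): 40% coinsurance on $1,020 = $408. Traveler pays $408; OOP now $802.40.
#3 ($303): 40% coinsurance on $303 = $121.20. Traveler owes $121.20 (running OOP $923.60).

$121.20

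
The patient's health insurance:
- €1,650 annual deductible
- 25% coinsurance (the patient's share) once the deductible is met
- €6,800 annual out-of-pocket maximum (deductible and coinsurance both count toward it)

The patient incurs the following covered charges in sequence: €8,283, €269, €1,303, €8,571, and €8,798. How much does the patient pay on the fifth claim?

€956

Claim 1 (€8,283): deductible takes €1,650, €6,633 remains; coinsurance €6,633 × 25% = €1,658.25. Cost to patient: €3,308.25. OOP to date €3,308.25.
Claim 2 (€269): 25% coinsurance on €269 = €67.25. Cost to patient: €67.25. OOP to date €3,375.50.
Claim 3 (€1,303): 25% coinsurance on €1,303 = €325.75. Patient owes €325.75 (running OOP €3,701.25).
Claim 4 (€8,571): 25% coinsurance on €8,571 = €2,142.75. Patient owes €2,142.75 (running OOP €5,844).
Claim 5 (€8,798): deductible met; 25% of €8,798 = €2,199.50. That would push OOP to €8,043.50, over the €6,800 cap, so patient pays €6,800 − €5,844 = €956.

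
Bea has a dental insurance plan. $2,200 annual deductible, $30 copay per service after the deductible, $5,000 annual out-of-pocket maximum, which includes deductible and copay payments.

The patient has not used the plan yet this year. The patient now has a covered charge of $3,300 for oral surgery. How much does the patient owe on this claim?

$2,230

Deductible not yet touched, so the first $2,200 of the bill goes to the deductible.
The remaining $1,100 (= $3,300 − $2,200) moves to the copay.
Copay on this service: $30.
That puts the patient's cost at $2,200 + $30 = $2,230 before any cap.
Year-to-date out-of-pocket becomes $0 + $2,230 = $2,230, still under the $5,000 maximum, so no cap applies.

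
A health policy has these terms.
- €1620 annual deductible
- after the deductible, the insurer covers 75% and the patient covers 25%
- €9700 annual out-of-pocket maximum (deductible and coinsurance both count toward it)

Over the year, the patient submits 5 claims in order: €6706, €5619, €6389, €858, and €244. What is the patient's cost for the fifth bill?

€61

Claim 1 (€6706): €1620 to deductible, leaving €5086; coinsurance €5086 × 25% = €1271.50. Cost to patient: €2891.50. OOP to date €2891.50.
Claim 2 (€5619): deductible met; 25% of €5619 = €1404.75. Cost to patient: €1404.75. OOP to date €4296.25.
Claim 3 (€6389): deductible met; 25% of €6389 = €1597.25. Patient pays €1597.25; OOP now €5893.50.
Claim 4 (€858): 25% coinsurance on €858 = €214.50. Cost to patient: €214.50. OOP to date €6108.
Claim 5 (€244): 25% coinsurance on €244 = €61. Patient pays €61; OOP now €6169.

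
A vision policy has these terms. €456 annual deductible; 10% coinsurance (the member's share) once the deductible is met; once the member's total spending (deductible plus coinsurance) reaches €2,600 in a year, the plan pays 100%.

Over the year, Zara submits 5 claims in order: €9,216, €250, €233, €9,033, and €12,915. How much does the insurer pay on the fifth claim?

€12,598.60

Claim 1 (€9,216): €456 to deductible, leaving €8,760; member's 10% is €876. Member owes €1,332 (running OOP €1,332). Insurer: €9,216 − €1,332 = €7,884.
Claim 2 (€250): deductible met; 10% of €250 = €25. Member owes €25 (running OOP €1,357). Insurer: €250 − €25 = €225.
Claim 3 (€233): deductible met; 10% of €233 = €23.30. Member owes €23.30 (running OOP €1,380.30). Plan pays €233 − €23.30 = €209.70.
Claim 4 (€9,033): deductible already satisfied, so member's share is 10% × €9,033 = €903.30. Cost to member: €903.30. OOP to date €2,283.60. Plan pays €9,033 − €903.30 = €8,129.70.
Claim 5 (€12,915): deductible already satisfied, so member's share is 10% × €12,915 = €1,291.50. That would push OOP to €3,575.10, over the €2,600 cap, so member pays €2,600 − €2,283.60 = €316.40. Plan pays €12,915 − €316.40 = €12,598.60.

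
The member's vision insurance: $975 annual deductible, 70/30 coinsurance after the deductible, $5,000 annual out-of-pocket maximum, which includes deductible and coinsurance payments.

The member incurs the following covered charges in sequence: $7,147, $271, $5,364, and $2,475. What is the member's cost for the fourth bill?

$482.90

Claim 1 — $7,147: $975 finishes the deductible; $6,172 goes to coinsurance; coinsurance $6,172 × 30% = $1,851.60. Member owes $2,826.60 (running OOP $2,826.60).
Claim 2 — $271: deductible met; 30% of $271 = $81.30. Cost to member: $81.30. OOP to date $2,907.90.
Claim 3 — $5,364: 30% coinsurance on $5,364 = $1,609.20. Member pays $1,609.20; OOP now $4,517.10.
Claim 4 — $2,475: 30% coinsurance on $2,475 = $742.50. Adding that to $4,517.10 gives $5,259.60, past the $5,000 cap; member pays only $5,000 − $4,517.10 = $482.90.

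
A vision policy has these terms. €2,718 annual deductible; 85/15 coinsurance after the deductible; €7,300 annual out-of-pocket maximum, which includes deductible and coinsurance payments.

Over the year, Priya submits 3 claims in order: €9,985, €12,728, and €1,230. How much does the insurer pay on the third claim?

€1,045.50

Bill 1, €9,985: deductible takes €2,718, €7,267 remains; 15% of €7,267 = €1,090.05. Member owes €3,808.05 (running OOP €3,808.05). Plan pays €9,985 − €3,808.05 = €6,176.95.
Bill 2, €12,728: deductible met; 15% of €12,728 = €1,909.20. Member pays €1,909.20; OOP now €5,717.25. Plan pays €12,728 − €1,909.20 = €10,818.80.
Bill 3, €1,230: 15% coinsurance on €1,230 = €184.50. Cost to member: €184.50. OOP to date €5,901.75. Insurer: €1,230 − €184.50 = €1,045.50.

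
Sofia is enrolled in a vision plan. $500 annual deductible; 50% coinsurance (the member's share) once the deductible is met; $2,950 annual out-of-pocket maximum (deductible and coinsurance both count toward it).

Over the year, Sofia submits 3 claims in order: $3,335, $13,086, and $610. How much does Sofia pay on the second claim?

$1,032.50

Claim 1 ($3,335): deductible takes $500, $2,835 remains; coinsurance $2,835 × 50% = $1,417.50. Member pays $1,917.50; OOP now $1,917.50.
Claim 2 ($13,086): deductible already satisfied, so member's share is 50% × $13,086 = $6,543. Adding that to $1,917.50 gives $8,460.50, past the $2,950 cap; member pays only $2,950 − $1,917.50 = $1,032.50.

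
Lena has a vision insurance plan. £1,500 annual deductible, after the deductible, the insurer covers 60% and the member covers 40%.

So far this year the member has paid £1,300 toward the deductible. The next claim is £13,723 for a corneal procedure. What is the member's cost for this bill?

Deductible still to meet: £1,500 − £1,300 = £200.
The remaining £13,523 (= £13,723 − £200) moves to coinsurance.
Member's 40% share of £13,523 is £5,409.20.
So the member owes £200 + £5,409.20 = £5,609.20.

£5,609.20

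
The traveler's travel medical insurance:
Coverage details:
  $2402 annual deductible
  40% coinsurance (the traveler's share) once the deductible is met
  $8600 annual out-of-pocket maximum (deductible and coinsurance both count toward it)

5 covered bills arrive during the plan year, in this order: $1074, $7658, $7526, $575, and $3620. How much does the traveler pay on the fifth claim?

Bill 1, $1074: fully absorbed by the deductible. Traveler owes $1074 (running OOP $1074).
Bill 2, $7658: $1328 finishes the deductible; $6330 goes to coinsurance; 40% of $6330 = $2532. Cost to traveler: $3860. OOP to date $4934.
Bill 3, $7526: deductible met; 40% of $7526 = $3010.40. Cost to traveler: $3010.40. OOP to date $7944.40.
Bill 4, $575: 40% coinsurance on $575 = $230. Cost to traveler: $230. OOP to date $8174.40.
Bill 5, $3620: 40% coinsurance on $3620 = $1448. That would push OOP to $9622.40, over the $8600 cap, so traveler pays $8600 − $8174.40 = $425.60.

$425.60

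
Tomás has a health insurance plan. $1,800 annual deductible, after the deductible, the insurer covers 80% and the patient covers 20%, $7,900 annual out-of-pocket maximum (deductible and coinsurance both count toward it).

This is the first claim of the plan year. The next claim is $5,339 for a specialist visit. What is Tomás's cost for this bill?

$2,507.80

The full $1,800 deductible is still open; $1,800 of this bill applies to it.
The remaining $3,539 (= $5,339 − $1,800) moves to coinsurance.
Patient's 20% share of $3,539 is $707.80.
Patient responsibility before any cap: $1,800 + $707.80 = $2,507.80.
Cumulative spending $0 + $2,507.80 = $2,507.80 stays under the $7,900 maximum.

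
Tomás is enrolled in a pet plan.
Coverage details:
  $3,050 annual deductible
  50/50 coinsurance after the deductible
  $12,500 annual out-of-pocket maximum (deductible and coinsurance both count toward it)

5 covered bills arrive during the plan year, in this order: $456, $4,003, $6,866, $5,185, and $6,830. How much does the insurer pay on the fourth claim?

$2,592.50

Claim 1 — $456: fully absorbed by the deductible. Cost to owner: $456. OOP to date $456. Plan pays $456 − $456 = $0.
Claim 2 — $4,003: deductible takes $2,594, $1,409 remains; coinsurance $1,409 × 50% = $704.50. Cost to owner: $3,298.50. OOP to date $3,754.50. Insurer: $4,003 − $3,298.50 = $704.50.
Claim 3 — $6,866: deductible already satisfied, so owner's share is 50% × $6,866 = $3,433. Cost to owner: $3,433. OOP to date $7,187.50. Insurer: $6,866 − $3,433 = $3,433.
Claim 4 — $5,185: deductible already satisfied, so owner's share is 50% × $5,185 = $2,592.50. Cost to owner: $2,592.50. OOP to date $9,780. Insurer: $5,185 − $2,592.50 = $2,592.50.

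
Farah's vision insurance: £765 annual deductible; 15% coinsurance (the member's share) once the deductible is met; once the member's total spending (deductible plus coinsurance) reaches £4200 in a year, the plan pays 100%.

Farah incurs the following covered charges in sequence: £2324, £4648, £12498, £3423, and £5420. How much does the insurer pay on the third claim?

Claim 1 (£2324): deductible takes £765, £1559 remains; coinsurance £1559 × 15% = £233.85. Member owes £998.85 (running OOP £998.85). Insurer: £2324 − £998.85 = £1325.15.
Claim 2 (£4648): deductible already satisfied, so member's share is 15% × £4648 = £697.20. Member owes £697.20 (running OOP £1696.05). Insurer: £4648 − £697.20 = £3950.80.
Claim 3 (£12498): deductible already satisfied, so member's share is 15% × £12498 = £1874.70. Member pays £1874.70; OOP now £3570.75. Insurer: £12498 − £1874.70 = £10623.30.

£10623.30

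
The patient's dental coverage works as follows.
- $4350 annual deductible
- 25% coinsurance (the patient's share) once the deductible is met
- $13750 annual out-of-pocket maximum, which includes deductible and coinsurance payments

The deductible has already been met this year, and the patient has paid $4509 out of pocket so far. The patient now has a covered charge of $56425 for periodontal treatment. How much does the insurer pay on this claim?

With the deductible met, the entire $56425 is subject to coinsurance.
Coinsurance: $56425 × 25% = $14106.25.
Year-to-date out-of-pocket would reach $4509 + $14106.25 = $18615.25, above the $13750 maximum, so the patient pays only $13750 − $4509 = $9241.
Insurer pays the balance: $56425 − $9241 = $47184.

$47184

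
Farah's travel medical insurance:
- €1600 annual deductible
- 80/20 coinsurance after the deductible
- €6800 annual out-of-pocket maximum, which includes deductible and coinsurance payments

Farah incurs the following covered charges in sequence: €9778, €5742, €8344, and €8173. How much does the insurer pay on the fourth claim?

Claim 1 — €9778: €1600 to deductible, leaving €8178; 20% of €8178 = €1635.60. Traveler owes €3235.60 (running OOP €3235.60). Plan pays €9778 − €3235.60 = €6542.40.
Claim 2 — €5742: deductible met; 20% of €5742 = €1148.40. Traveler owes €1148.40 (running OOP €4384). Plan pays €5742 − €1148.40 = €4593.60.
Claim 3 — €8344: deductible met; 20% of €8344 = €1668.80. Cost to traveler: €1668.80. OOP to date €6052.80. Plan pays €8344 − €1668.80 = €6675.20.
Claim 4 — €8173: deductible met; 20% of €8173 = €1634.60. Adding that to €6052.80 gives €7687.40, past the €6800 cap; traveler pays only €6800 − €6052.80 = €747.20. Insurer: €8173 − €747.20 = €7425.80.

€7425.80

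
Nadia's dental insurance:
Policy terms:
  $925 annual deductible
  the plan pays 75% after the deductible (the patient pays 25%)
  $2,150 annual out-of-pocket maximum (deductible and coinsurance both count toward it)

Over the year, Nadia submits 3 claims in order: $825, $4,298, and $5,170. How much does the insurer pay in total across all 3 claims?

Claim 1 — $825: all of it applies to the deductible. Patient owes $825 (running OOP $825). Insurer: $825 − $825 = $0.
Claim 2 — $4,298: deductible takes $100, $4,198 remains; patient's 25% is $1,049.50. Cost to patient: $1,149.50. OOP to date $1,974.50. Plan pays $4,298 − $1,149.50 = $3,148.50.
Claim 3 — $5,170: deductible met; 25% of $5,170 = $1,292.50. That would push OOP to $3,267, over the $2,150 cap, so patient pays $2,150 − $1,974.50 = $175.50. Plan pays $5,170 − $175.50 = $4,994.50.
Insurer total: $0 + $3,148.50 + $4,994.50 = $8,143.

$8,143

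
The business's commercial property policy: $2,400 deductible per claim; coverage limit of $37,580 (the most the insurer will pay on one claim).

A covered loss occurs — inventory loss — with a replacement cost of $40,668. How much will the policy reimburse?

$37,580

Subtract the deductible: $40,668 − $2,400 = $38,268.
$38,268 exceeds the $37,580 limit, so the insurer pays the limit: $37,580.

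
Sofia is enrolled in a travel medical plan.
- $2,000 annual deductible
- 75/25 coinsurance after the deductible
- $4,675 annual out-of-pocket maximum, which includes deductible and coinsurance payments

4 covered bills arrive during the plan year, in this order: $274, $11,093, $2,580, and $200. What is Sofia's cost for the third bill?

#1 ($274): entire amount goes to the deductible. Traveler pays $274; OOP now $274.
#2 ($11,093): deductible takes $1,726, $9,367 remains; coinsurance $9,367 × 25% = $2,341.75. Traveler pays $4,067.75; OOP now $4,341.75.
#3 ($2,580): 25% coinsurance on $2,580 = $645. That would push OOP to $4,986.75, over the $4,675 cap, so traveler pays $4,675 − $4,341.75 = $333.25.

$333.25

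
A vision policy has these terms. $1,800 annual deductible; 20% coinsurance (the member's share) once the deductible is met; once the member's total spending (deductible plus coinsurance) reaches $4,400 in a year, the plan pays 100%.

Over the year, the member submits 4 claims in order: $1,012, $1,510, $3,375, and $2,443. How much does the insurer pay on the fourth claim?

Bill 1, $1,012: all of it applies to the deductible. Member pays $1,012; OOP now $1,012. Plan pays $1,012 − $1,012 = $0.
Bill 2, $1,510: $788 to deductible, leaving $722; 20% of $722 = $144.40. Cost to member: $932.40. OOP to date $1,944.40. Plan pays $1,510 − $932.40 = $577.60.
Bill 3, $3,375: deductible met; 20% of $3,375 = $675. Member pays $675; OOP now $2,619.40. Insurer: $3,375 − $675 = $2,700.
Bill 4, $2,443: deductible already satisfied, so member's share is 20% × $2,443 = $488.60. Cost to member: $488.60. OOP to date $3,108. Insurer: $2,443 − $488.60 = $1,954.40.

$1,954.40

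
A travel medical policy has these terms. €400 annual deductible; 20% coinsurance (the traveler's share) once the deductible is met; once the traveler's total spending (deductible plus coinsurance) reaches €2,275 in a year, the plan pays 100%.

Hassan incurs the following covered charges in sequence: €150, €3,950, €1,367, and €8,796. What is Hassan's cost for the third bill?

€273.40

Claim 1 (€150): all of it applies to the deductible. Cost to traveler: €150. OOP to date €150.
Claim 2 (€3,950): €250 finishes the deductible; €3,700 goes to coinsurance; 20% of €3,700 = €740. Traveler owes €990 (running OOP €1,140).
Claim 3 (€1,367): deductible already satisfied, so traveler's share is 20% × €1,367 = €273.40. Cost to traveler: €273.40. OOP to date €1,413.40.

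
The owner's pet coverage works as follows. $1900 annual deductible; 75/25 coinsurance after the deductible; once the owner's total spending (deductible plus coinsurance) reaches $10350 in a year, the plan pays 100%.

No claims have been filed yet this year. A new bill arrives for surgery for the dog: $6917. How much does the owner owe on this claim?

The full $1900 deductible is still open; $1900 of this bill applies to it.
After the $1900 deductible portion, $6917 − $1900 = $5017 is subject to coinsurance.
Owner's 25% share of $5017 is $1254.25.
That puts the owner's cost at $1900 + $1254.25 = $3154.25 before any cap.
Year-to-date out-of-pocket becomes $0 + $3154.25 = $3154.25, still under the $10350 maximum, so no cap applies.

$3154.25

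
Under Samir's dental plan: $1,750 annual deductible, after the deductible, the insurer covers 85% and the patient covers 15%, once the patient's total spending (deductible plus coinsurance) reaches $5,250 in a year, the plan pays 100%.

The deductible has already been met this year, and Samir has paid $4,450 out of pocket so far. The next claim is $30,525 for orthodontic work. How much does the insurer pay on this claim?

$29,725

The deductible is already satisfied, so the full bill goes to coinsurance.
Patient's 15% share of $30,525 is $4,578.75.
Adding $4,578.75 to the $4,450 already spent would give $9,028.75, which exceeds the $5,250 cap; the patient pays just $5,250 − $4,450 = $800.
The plan picks up $30,525 − $800 = $29,725.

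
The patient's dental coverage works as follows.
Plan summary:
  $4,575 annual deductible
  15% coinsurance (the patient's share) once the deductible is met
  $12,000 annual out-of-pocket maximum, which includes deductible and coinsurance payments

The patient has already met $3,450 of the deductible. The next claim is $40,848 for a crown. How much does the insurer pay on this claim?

$3,450 of the $4,575 deductible is already met, leaving $1,125.
After the $1,125 deductible portion, $40,848 − $1,125 = $39,723 is subject to coinsurance.
15% of $39,723 = $5,958.45 falls to the patient.
So the patient owes $1,125 + $5,958.45 = $7,083.45 before any cap.
Cumulative spending $3,450 + $7,083.45 = $10,533.45 stays under the $12,000 maximum.
Insurer pays the balance: $40,848 − $7,083.45 = $33,764.55.

$33,764.55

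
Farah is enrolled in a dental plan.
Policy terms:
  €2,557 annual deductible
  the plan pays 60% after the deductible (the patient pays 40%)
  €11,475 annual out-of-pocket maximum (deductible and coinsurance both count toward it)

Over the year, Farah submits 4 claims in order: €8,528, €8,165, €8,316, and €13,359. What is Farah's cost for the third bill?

Bill 1, €8,528: €2,557 to deductible, leaving €5,971; 40% of €5,971 = €2,388.40. Patient owes €4,945.40 (running OOP €4,945.40).
Bill 2, €8,165: deductible met; 40% of €8,165 = €3,266. Cost to patient: €3,266. OOP to date €8,211.40.
Bill 3, €8,316: deductible already satisfied, so patient's share is 40% × €8,316 = €3,326.40. Adding that to €8,211.40 gives €11,537.80, past the €11,475 cap; patient pays only €11,475 − €8,211.40 = €3,263.60.

€3,263.60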